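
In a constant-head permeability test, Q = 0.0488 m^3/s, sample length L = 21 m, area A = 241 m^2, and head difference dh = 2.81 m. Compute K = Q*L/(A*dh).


From K = Q*L / (A*dh):
Numerator: Q*L = 0.0488 * 21 = 1.0248.
Denominator: A*dh = 241 * 2.81 = 677.21.
K = 1.0248 / 677.21 = 0.001513 m/s.

0.001513


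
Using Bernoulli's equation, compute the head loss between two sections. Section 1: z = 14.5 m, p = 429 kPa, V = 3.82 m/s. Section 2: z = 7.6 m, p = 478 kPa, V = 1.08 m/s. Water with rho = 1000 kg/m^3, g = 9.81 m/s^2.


Total head at each section: H = z + p/(rho*g) + V^2/(2g).
H1 = 14.5 + 429*1000/(1000*9.81) + 3.82^2/(2*9.81)
   = 14.5 + 43.731 + 0.7438
   = 58.975 m.
H2 = 7.6 + 478*1000/(1000*9.81) + 1.08^2/(2*9.81)
   = 7.6 + 48.726 + 0.0594
   = 56.385 m.
h_L = H1 - H2 = 58.975 - 56.385 = 2.589 m.

2.589


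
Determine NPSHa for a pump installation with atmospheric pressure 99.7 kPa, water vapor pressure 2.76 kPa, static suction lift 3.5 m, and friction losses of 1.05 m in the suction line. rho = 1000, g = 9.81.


NPSHa = p_atm/(rho*g) - z_s - hf_s - p_vap/(rho*g).
p_atm/(rho*g) = 99.7*1000 / (1000*9.81) = 10.163 m.
p_vap/(rho*g) = 2.76*1000 / (1000*9.81) = 0.281 m.
NPSHa = 10.163 - 3.5 - 1.05 - 0.281
      = 5.33 m.

5.33


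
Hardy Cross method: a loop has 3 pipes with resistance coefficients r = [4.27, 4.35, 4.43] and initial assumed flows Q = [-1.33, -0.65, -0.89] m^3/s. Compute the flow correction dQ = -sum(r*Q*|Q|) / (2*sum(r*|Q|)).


Numerator terms (r*Q*|Q|): 4.27*-1.33*|-1.33| = -7.5532; 4.35*-0.65*|-0.65| = -1.8379; 4.43*-0.89*|-0.89| = -3.509.
Sum of numerator = -12.9001.
Denominator terms (r*|Q|): 4.27*|-1.33| = 5.6791; 4.35*|-0.65| = 2.8275; 4.43*|-0.89| = 3.9427.
2 * sum of denominator = 2 * 12.4493 = 24.8986.
dQ = --12.9001 / 24.8986 = 0.5181 m^3/s.

0.5181


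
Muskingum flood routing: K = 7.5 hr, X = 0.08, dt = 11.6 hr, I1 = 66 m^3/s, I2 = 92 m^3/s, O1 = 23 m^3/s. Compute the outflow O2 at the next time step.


Muskingum coefficients:
denom = 2*K*(1-X) + dt = 2*7.5*(1-0.08) + 11.6 = 25.4.
C0 = (dt - 2*K*X)/denom = (11.6 - 2*7.5*0.08)/25.4 = 0.4094.
C1 = (dt + 2*K*X)/denom = (11.6 + 2*7.5*0.08)/25.4 = 0.5039.
C2 = (2*K*(1-X) - dt)/denom = 0.0866.
O2 = C0*I2 + C1*I1 + C2*O1
   = 0.4094*92 + 0.5039*66 + 0.0866*23
   = 72.92 m^3/s.

72.92


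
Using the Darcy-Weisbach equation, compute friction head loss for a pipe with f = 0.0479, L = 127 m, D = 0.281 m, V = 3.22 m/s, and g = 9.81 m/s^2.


Darcy-Weisbach equation: h_f = f * (L/D) * V^2/(2g).
f * L/D = 0.0479 * 127/0.281 = 21.6488.
V^2/(2g) = 3.22^2 / (2*9.81) = 10.3684 / 19.62 = 0.5285 m.
h_f = 21.6488 * 0.5285 = 11.441 m.

11.441


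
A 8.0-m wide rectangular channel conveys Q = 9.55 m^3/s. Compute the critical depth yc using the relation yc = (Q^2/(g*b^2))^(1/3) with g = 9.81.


Using yc = (Q^2 / (g * b^2))^(1/3):
Q^2 = 9.55^2 = 91.2.
g * b^2 = 9.81 * 8.0^2 = 9.81 * 64.0 = 627.84.
Q^2 / (g*b^2) = 91.2 / 627.84 = 0.1453.
yc = 0.1453^(1/3) = 0.5257 m.

0.5257


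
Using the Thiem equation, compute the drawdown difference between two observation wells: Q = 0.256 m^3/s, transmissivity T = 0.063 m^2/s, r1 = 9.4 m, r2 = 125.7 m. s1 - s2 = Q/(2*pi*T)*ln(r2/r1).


Thiem equation: s1 - s2 = Q/(2*pi*T) * ln(r2/r1).
ln(r2/r1) = ln(125.7/9.4) = 2.5932.
Q/(2*pi*T) = 0.256 / (2*pi*0.063) = 0.256 / 0.3958 = 0.6467.
s1 - s2 = 0.6467 * 2.5932 = 1.6771 m.

1.6771


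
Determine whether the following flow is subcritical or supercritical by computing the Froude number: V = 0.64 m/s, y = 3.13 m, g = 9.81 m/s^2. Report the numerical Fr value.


The Froude number is defined as Fr = V / sqrt(g*y).
g*y = 9.81 * 3.13 = 30.7053.
sqrt(g*y) = sqrt(30.7053) = 5.5412.
Fr = 0.64 / 5.5412 = 0.1155.
Since Fr < 1, the flow is subcritical.

0.1155


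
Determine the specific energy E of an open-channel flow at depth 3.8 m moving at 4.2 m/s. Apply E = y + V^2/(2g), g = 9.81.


Specific energy E = y + V^2/(2g).
Velocity head = V^2/(2g) = 4.2^2 / (2*9.81) = 17.64 / 19.62 = 0.8991 m.
E = 3.8 + 0.8991 = 4.6991 m.

4.6991


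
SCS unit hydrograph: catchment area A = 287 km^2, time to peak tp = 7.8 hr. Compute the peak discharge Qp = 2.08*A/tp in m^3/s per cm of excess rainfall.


SCS formula: Qp = 2.08 * A / tp.
Qp = 2.08 * 287 / 7.8
   = 596.96 / 7.8
   = 76.53 m^3/s per cm.

76.53


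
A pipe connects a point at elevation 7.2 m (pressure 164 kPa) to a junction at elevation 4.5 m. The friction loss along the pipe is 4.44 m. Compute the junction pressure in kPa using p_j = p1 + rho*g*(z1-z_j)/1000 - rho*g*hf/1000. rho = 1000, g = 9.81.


Junction pressure: p_j = p1 + rho*g*(z1 - z_j)/1000 - rho*g*hf/1000.
Elevation term = 1000*9.81*(7.2 - 4.5)/1000 = 26.487 kPa.
Friction term = 1000*9.81*4.44/1000 = 43.556 kPa.
p_j = 164 + 26.487 - 43.556 = 146.93 kPa.

146.93


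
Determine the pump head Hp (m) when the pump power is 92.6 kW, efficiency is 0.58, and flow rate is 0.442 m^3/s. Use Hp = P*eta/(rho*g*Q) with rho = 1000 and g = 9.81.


Pump head formula: Hp = P * eta / (rho * g * Q).
Numerator: P * eta = 92.6 * 1000 * 0.58 = 53708.0 W.
Denominator: rho * g * Q = 1000 * 9.81 * 0.442 = 4336.02.
Hp = 53708.0 / 4336.02 = 12.39 m.

12.39


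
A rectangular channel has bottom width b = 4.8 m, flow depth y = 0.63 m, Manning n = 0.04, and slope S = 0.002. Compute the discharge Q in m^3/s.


For a rectangular channel, the cross-sectional area A = b * y = 4.8 * 0.63 = 3.02 m^2.
The wetted perimeter P = b + 2y = 4.8 + 2*0.63 = 6.06 m.
Hydraulic radius R = A/P = 3.02/6.06 = 0.499 m.
Velocity V = (1/n)*R^(2/3)*S^(1/2) = (1/0.04)*0.499^(2/3)*0.002^(1/2) = 0.7034 m/s.
Discharge Q = A * V = 3.02 * 0.7034 = 2.127 m^3/s.

2.127


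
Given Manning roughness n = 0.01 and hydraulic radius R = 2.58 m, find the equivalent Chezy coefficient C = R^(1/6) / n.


The Chezy coefficient relates to Manning's n through C = R^(1/6) / n.
R^(1/6) = 2.58^(1/6) = 1.171125.
C = 1.171125 / 0.01 = 117.11 m^(1/2)/s.

117.11


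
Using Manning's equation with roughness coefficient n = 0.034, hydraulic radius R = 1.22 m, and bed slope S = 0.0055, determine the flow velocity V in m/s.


Manning's equation gives V = (1/n) * R^(2/3) * S^(1/2).
First, compute R^(2/3) = 1.22^(2/3) = 1.1418.
Next, S^(1/2) = 0.0055^(1/2) = 0.074162.
Then 1/n = 1/0.034 = 29.41.
V = 29.41 * 1.1418 * 0.074162 = 2.4904 m/s.

2.4904


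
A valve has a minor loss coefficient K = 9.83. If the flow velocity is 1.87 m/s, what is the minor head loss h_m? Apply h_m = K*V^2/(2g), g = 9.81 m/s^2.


Minor loss formula: h_m = K * V^2/(2g).
V^2 = 1.87^2 = 3.4969.
V^2/(2g) = 3.4969 / 19.62 = 0.1782 m.
h_m = 9.83 * 0.1782 = 1.752 m.

1.752


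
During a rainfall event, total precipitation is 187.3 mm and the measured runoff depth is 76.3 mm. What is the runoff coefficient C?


The runoff coefficient C = runoff depth / rainfall depth.
C = 76.3 / 187.3
  = 0.4074.

0.4074


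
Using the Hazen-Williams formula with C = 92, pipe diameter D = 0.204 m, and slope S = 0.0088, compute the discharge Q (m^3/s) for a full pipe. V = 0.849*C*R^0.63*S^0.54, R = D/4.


For a full circular pipe, R = D/4 = 0.204/4 = 0.051 m.
V = 0.849 * 92 * 0.051^0.63 * 0.0088^0.54
  = 0.849 * 92 * 0.15338 * 0.077628
  = 0.93 m/s.
Pipe area A = pi*D^2/4 = pi*0.204^2/4 = 0.0327 m^2.
Q = A * V = 0.0327 * 0.93 = 0.0304 m^3/s.

0.0304


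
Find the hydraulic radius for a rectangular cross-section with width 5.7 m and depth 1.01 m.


For a rectangular section:
Flow area A = b * y = 5.7 * 1.01 = 5.76 m^2.
Wetted perimeter P = b + 2y = 5.7 + 2*1.01 = 7.72 m.
Hydraulic radius R = A/P = 5.76 / 7.72 = 0.7457 m.

0.7457


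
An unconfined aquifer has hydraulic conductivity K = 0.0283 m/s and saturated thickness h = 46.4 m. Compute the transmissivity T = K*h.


Transmissivity is defined as T = K * h.
T = 0.0283 * 46.4
  = 1.3131 m^2/s.

1.3131


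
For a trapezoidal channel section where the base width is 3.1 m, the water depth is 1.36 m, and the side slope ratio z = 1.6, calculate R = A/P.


For a trapezoidal section with side slope z:
A = (b + z*y)*y = (3.1 + 1.6*1.36)*1.36 = 7.175 m^2.
P = b + 2*y*sqrt(1 + z^2) = 3.1 + 2*1.36*sqrt(1 + 1.6^2) = 8.232 m.
R = A/P = 7.175 / 8.232 = 0.8716 m.

0.8716


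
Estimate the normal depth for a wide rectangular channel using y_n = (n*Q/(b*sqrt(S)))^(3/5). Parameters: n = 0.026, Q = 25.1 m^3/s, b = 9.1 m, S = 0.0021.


We use the wide-channel approximation y_n = (n*Q/(b*sqrt(S)))^(3/5).
sqrt(S) = sqrt(0.0021) = 0.045826.
Numerator: n*Q = 0.026 * 25.1 = 0.6526.
Denominator: b*sqrt(S) = 9.1 * 0.045826 = 0.417017.
arg = 1.5649.
y_n = 1.5649^(3/5) = 1.3083 m.

1.3083


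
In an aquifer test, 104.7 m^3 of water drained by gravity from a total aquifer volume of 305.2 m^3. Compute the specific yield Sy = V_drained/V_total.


Specific yield Sy = Volume drained / Total volume.
Sy = 104.7 / 305.2
   = 0.3431.

0.3431


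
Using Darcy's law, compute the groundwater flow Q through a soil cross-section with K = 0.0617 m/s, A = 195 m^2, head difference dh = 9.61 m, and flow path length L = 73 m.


Darcy's law: Q = K * A * i, where i = dh/L.
Hydraulic gradient i = 9.61 / 73 = 0.131644.
Q = 0.0617 * 195 * 0.131644
  = 1.5839 m^3/s.

1.5839


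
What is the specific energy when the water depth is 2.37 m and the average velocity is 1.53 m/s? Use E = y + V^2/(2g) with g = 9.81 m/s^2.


Specific energy E = y + V^2/(2g).
Velocity head = V^2/(2g) = 1.53^2 / (2*9.81) = 2.3409 / 19.62 = 0.1193 m.
E = 2.37 + 0.1193 = 2.4893 m.

2.4893


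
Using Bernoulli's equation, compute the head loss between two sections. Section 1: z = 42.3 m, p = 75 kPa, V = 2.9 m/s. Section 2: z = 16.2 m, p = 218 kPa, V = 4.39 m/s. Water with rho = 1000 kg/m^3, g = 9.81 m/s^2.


Total head at each section: H = z + p/(rho*g) + V^2/(2g).
H1 = 42.3 + 75*1000/(1000*9.81) + 2.9^2/(2*9.81)
   = 42.3 + 7.645 + 0.4286
   = 50.374 m.
H2 = 16.2 + 218*1000/(1000*9.81) + 4.39^2/(2*9.81)
   = 16.2 + 22.222 + 0.9823
   = 39.404 m.
h_L = H1 - H2 = 50.374 - 39.404 = 10.969 m.

10.969


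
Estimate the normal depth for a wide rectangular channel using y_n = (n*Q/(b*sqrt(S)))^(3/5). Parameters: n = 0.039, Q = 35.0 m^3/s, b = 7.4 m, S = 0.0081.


We use the wide-channel approximation y_n = (n*Q/(b*sqrt(S)))^(3/5).
sqrt(S) = sqrt(0.0081) = 0.09.
Numerator: n*Q = 0.039 * 35.0 = 1.365.
Denominator: b*sqrt(S) = 7.4 * 0.09 = 0.666.
arg = 2.0495.
y_n = 2.0495^(3/5) = 1.5381 m.

1.5381


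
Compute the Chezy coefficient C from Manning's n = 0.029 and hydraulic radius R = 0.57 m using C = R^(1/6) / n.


The Chezy coefficient relates to Manning's n through C = R^(1/6) / n.
R^(1/6) = 0.57^(1/6) = 0.910568.
C = 0.910568 / 0.029 = 31.4 m^(1/2)/s.

31.4


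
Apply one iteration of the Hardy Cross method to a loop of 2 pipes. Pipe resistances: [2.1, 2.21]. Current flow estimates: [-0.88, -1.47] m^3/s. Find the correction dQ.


Numerator terms (r*Q*|Q|): 2.1*-0.88*|-0.88| = -1.6262; 2.21*-1.47*|-1.47| = -4.7756.
Sum of numerator = -6.4018.
Denominator terms (r*|Q|): 2.1*|-0.88| = 1.848; 2.21*|-1.47| = 3.2487.
2 * sum of denominator = 2 * 5.0967 = 10.1934.
dQ = --6.4018 / 10.1934 = 0.628 m^3/s.

0.628


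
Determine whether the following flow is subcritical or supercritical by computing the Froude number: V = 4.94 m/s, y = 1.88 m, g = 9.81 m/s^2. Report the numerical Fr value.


The Froude number is defined as Fr = V / sqrt(g*y).
g*y = 9.81 * 1.88 = 18.4428.
sqrt(g*y) = sqrt(18.4428) = 4.2945.
Fr = 4.94 / 4.2945 = 1.1503.
Since Fr > 1, the flow is supercritical.

1.1503


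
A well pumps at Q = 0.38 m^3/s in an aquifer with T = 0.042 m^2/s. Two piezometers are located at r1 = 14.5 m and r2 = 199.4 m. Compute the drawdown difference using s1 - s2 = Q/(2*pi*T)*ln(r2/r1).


Thiem equation: s1 - s2 = Q/(2*pi*T) * ln(r2/r1).
ln(r2/r1) = ln(199.4/14.5) = 2.6212.
Q/(2*pi*T) = 0.38 / (2*pi*0.042) = 0.38 / 0.2639 = 1.44.
s1 - s2 = 1.44 * 2.6212 = 3.7744 m.

3.7744


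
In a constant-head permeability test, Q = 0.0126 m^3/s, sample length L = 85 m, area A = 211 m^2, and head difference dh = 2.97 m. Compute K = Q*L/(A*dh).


From K = Q*L / (A*dh):
Numerator: Q*L = 0.0126 * 85 = 1.071.
Denominator: A*dh = 211 * 2.97 = 626.67.
K = 1.071 / 626.67 = 0.001709 m/s.

0.001709


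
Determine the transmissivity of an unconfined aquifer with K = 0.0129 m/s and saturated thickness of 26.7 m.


Transmissivity is defined as T = K * h.
T = 0.0129 * 26.7
  = 0.3444 m^2/s.

0.3444


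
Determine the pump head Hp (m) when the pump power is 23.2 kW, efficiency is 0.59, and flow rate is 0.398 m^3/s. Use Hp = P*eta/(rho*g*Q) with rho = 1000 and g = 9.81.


Pump head formula: Hp = P * eta / (rho * g * Q).
Numerator: P * eta = 23.2 * 1000 * 0.59 = 13688.0 W.
Denominator: rho * g * Q = 1000 * 9.81 * 0.398 = 3904.38.
Hp = 13688.0 / 3904.38 = 3.51 m.

3.51


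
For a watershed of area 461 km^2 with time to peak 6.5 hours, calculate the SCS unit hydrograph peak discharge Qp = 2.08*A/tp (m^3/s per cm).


SCS formula: Qp = 2.08 * A / tp.
Qp = 2.08 * 461 / 6.5
   = 958.88 / 6.5
   = 147.52 m^3/s per cm.

147.52


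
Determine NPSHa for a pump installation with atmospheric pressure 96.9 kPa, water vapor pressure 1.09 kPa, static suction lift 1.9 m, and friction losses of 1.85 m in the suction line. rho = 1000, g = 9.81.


NPSHa = p_atm/(rho*g) - z_s - hf_s - p_vap/(rho*g).
p_atm/(rho*g) = 96.9*1000 / (1000*9.81) = 9.878 m.
p_vap/(rho*g) = 1.09*1000 / (1000*9.81) = 0.111 m.
NPSHa = 9.878 - 1.9 - 1.85 - 0.111
      = 6.02 m.

6.02


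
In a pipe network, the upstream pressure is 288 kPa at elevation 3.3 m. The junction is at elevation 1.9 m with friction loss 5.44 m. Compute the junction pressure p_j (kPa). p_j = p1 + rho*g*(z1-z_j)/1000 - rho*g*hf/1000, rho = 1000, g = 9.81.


Junction pressure: p_j = p1 + rho*g*(z1 - z_j)/1000 - rho*g*hf/1000.
Elevation term = 1000*9.81*(3.3 - 1.9)/1000 = 13.734 kPa.
Friction term = 1000*9.81*5.44/1000 = 53.366 kPa.
p_j = 288 + 13.734 - 53.366 = 248.37 kPa.

248.37


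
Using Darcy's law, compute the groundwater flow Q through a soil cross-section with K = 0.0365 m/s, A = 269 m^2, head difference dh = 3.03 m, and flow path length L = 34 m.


Darcy's law: Q = K * A * i, where i = dh/L.
Hydraulic gradient i = 3.03 / 34 = 0.089118.
Q = 0.0365 * 269 * 0.089118
  = 0.875 m^3/s.

0.875


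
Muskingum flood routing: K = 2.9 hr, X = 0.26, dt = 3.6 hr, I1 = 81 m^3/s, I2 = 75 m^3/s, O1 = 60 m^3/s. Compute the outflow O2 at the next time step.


Muskingum coefficients:
denom = 2*K*(1-X) + dt = 2*2.9*(1-0.26) + 3.6 = 7.892.
C0 = (dt - 2*K*X)/denom = (3.6 - 2*2.9*0.26)/7.892 = 0.2651.
C1 = (dt + 2*K*X)/denom = (3.6 + 2*2.9*0.26)/7.892 = 0.6472.
C2 = (2*K*(1-X) - dt)/denom = 0.0877.
O2 = C0*I2 + C1*I1 + C2*O1
   = 0.2651*75 + 0.6472*81 + 0.0877*60
   = 77.57 m^3/s.

77.57


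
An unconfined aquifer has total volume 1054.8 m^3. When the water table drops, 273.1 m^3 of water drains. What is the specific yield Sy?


Specific yield Sy = Volume drained / Total volume.
Sy = 273.1 / 1054.8
   = 0.2589.

0.2589


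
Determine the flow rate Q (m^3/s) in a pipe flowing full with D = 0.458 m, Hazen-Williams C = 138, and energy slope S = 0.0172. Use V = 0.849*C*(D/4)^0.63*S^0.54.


For a full circular pipe, R = D/4 = 0.458/4 = 0.1145 m.
V = 0.849 * 138 * 0.1145^0.63 * 0.0172^0.54
  = 0.849 * 138 * 0.255298 * 0.111477
  = 3.3344 m/s.
Pipe area A = pi*D^2/4 = pi*0.458^2/4 = 0.1647 m^2.
Q = A * V = 0.1647 * 3.3344 = 0.5493 m^3/s.

0.5493


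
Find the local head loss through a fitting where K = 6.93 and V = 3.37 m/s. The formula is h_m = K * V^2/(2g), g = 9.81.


Minor loss formula: h_m = K * V^2/(2g).
V^2 = 3.37^2 = 11.3569.
V^2/(2g) = 11.3569 / 19.62 = 0.5788 m.
h_m = 6.93 * 0.5788 = 4.0114 m.

4.0114


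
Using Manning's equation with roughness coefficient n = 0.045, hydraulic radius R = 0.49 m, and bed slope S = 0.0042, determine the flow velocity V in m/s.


Manning's equation gives V = (1/n) * R^(2/3) * S^(1/2).
First, compute R^(2/3) = 0.49^(2/3) = 0.6215.
Next, S^(1/2) = 0.0042^(1/2) = 0.064807.
Then 1/n = 1/0.045 = 22.22.
V = 22.22 * 0.6215 * 0.064807 = 0.8951 m/s.

0.8951


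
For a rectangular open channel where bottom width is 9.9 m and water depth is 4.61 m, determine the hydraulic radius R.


For a rectangular section:
Flow area A = b * y = 9.9 * 4.61 = 45.64 m^2.
Wetted perimeter P = b + 2y = 9.9 + 2*4.61 = 19.12 m.
Hydraulic radius R = A/P = 45.64 / 19.12 = 2.387 m.

2.387


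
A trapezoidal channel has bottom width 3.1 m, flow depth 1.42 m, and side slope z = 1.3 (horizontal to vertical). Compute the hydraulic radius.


For a trapezoidal section with side slope z:
A = (b + z*y)*y = (3.1 + 1.3*1.42)*1.42 = 7.023 m^2.
P = b + 2*y*sqrt(1 + z^2) = 3.1 + 2*1.42*sqrt(1 + 1.3^2) = 7.758 m.
R = A/P = 7.023 / 7.758 = 0.9053 m.

0.9053


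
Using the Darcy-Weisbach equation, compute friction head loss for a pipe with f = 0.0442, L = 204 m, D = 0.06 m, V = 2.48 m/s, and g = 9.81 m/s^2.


Darcy-Weisbach equation: h_f = f * (L/D) * V^2/(2g).
f * L/D = 0.0442 * 204/0.06 = 150.28.
V^2/(2g) = 2.48^2 / (2*9.81) = 6.1504 / 19.62 = 0.3135 m.
h_f = 150.28 * 0.3135 = 47.109 m.

47.109


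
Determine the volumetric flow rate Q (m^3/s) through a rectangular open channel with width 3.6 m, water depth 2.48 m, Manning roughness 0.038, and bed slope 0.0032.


For a rectangular channel, the cross-sectional area A = b * y = 3.6 * 2.48 = 8.93 m^2.
The wetted perimeter P = b + 2y = 3.6 + 2*2.48 = 8.56 m.
Hydraulic radius R = A/P = 8.93/8.56 = 1.043 m.
Velocity V = (1/n)*R^(2/3)*S^(1/2) = (1/0.038)*1.043^(2/3)*0.0032^(1/2) = 1.531 m/s.
Discharge Q = A * V = 8.93 * 1.531 = 13.669 m^3/s.

13.669


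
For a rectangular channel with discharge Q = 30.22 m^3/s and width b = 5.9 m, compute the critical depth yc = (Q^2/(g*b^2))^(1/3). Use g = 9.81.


Using yc = (Q^2 / (g * b^2))^(1/3):
Q^2 = 30.22^2 = 913.25.
g * b^2 = 9.81 * 5.9^2 = 9.81 * 34.81 = 341.49.
Q^2 / (g*b^2) = 913.25 / 341.49 = 2.6743.
yc = 2.6743^(1/3) = 1.3881 m.

1.3881


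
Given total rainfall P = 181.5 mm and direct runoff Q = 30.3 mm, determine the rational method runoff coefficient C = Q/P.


The runoff coefficient C = runoff depth / rainfall depth.
C = 30.3 / 181.5
  = 0.1669.

0.1669


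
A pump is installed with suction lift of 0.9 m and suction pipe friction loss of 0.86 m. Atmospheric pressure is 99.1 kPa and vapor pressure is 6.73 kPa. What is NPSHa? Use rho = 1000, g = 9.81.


NPSHa = p_atm/(rho*g) - z_s - hf_s - p_vap/(rho*g).
p_atm/(rho*g) = 99.1*1000 / (1000*9.81) = 10.102 m.
p_vap/(rho*g) = 6.73*1000 / (1000*9.81) = 0.686 m.
NPSHa = 10.102 - 0.9 - 0.86 - 0.686
      = 7.66 m.

7.66


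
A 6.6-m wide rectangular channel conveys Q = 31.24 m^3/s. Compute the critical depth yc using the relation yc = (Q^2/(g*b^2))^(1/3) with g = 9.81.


Using yc = (Q^2 / (g * b^2))^(1/3):
Q^2 = 31.24^2 = 975.94.
g * b^2 = 9.81 * 6.6^2 = 9.81 * 43.56 = 427.32.
Q^2 / (g*b^2) = 975.94 / 427.32 = 2.2839.
yc = 2.2839^(1/3) = 1.3169 m.

1.3169


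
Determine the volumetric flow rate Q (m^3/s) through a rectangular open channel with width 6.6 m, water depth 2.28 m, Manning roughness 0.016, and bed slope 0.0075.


For a rectangular channel, the cross-sectional area A = b * y = 6.6 * 2.28 = 15.05 m^2.
The wetted perimeter P = b + 2y = 6.6 + 2*2.28 = 11.16 m.
Hydraulic radius R = A/P = 15.05/11.16 = 1.3484 m.
Velocity V = (1/n)*R^(2/3)*S^(1/2) = (1/0.016)*1.3484^(2/3)*0.0075^(1/2) = 6.6062 m/s.
Discharge Q = A * V = 15.05 * 6.6062 = 99.411 m^3/s.

99.411


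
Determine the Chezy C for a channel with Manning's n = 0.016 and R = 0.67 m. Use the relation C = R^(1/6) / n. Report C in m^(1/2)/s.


The Chezy coefficient relates to Manning's n through C = R^(1/6) / n.
R^(1/6) = 0.67^(1/6) = 0.935433.
C = 0.935433 / 0.016 = 58.46 m^(1/2)/s.

58.46


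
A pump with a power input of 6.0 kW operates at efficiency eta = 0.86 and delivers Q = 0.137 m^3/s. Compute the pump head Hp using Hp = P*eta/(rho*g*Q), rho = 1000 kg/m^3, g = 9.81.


Pump head formula: Hp = P * eta / (rho * g * Q).
Numerator: P * eta = 6.0 * 1000 * 0.86 = 5160.0 W.
Denominator: rho * g * Q = 1000 * 9.81 * 0.137 = 1343.97.
Hp = 5160.0 / 1343.97 = 3.84 m.

3.84


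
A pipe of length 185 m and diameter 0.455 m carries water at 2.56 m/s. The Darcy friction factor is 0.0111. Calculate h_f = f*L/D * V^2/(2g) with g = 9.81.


Darcy-Weisbach equation: h_f = f * (L/D) * V^2/(2g).
f * L/D = 0.0111 * 185/0.455 = 4.5132.
V^2/(2g) = 2.56^2 / (2*9.81) = 6.5536 / 19.62 = 0.334 m.
h_f = 4.5132 * 0.334 = 1.508 m.

1.508


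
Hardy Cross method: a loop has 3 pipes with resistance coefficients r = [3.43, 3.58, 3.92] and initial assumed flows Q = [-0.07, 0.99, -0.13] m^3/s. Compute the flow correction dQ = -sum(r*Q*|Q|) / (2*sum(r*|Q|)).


Numerator terms (r*Q*|Q|): 3.43*-0.07*|-0.07| = -0.0168; 3.58*0.99*|0.99| = 3.5088; 3.92*-0.13*|-0.13| = -0.0662.
Sum of numerator = 3.4257.
Denominator terms (r*|Q|): 3.43*|-0.07| = 0.2401; 3.58*|0.99| = 3.5442; 3.92*|-0.13| = 0.5096.
2 * sum of denominator = 2 * 4.2939 = 8.5878.
dQ = -3.4257 / 8.5878 = -0.3989 m^3/s.

-0.3989


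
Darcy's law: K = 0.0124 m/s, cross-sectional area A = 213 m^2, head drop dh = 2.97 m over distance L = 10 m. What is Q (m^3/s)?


Darcy's law: Q = K * A * i, where i = dh/L.
Hydraulic gradient i = 2.97 / 10 = 0.297.
Q = 0.0124 * 213 * 0.297
  = 0.7844 m^3/s.

0.7844


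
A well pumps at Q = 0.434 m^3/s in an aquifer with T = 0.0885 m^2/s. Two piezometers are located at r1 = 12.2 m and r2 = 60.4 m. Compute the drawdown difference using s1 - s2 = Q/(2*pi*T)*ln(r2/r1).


Thiem equation: s1 - s2 = Q/(2*pi*T) * ln(r2/r1).
ln(r2/r1) = ln(60.4/12.2) = 1.5996.
Q/(2*pi*T) = 0.434 / (2*pi*0.0885) = 0.434 / 0.5561 = 0.7805.
s1 - s2 = 0.7805 * 1.5996 = 1.2484 m.

1.2484


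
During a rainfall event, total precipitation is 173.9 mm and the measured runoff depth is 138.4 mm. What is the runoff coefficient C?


The runoff coefficient C = runoff depth / rainfall depth.
C = 138.4 / 173.9
  = 0.7959.

0.7959


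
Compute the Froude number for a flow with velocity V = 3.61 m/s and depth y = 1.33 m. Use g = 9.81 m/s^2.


The Froude number is defined as Fr = V / sqrt(g*y).
g*y = 9.81 * 1.33 = 13.0473.
sqrt(g*y) = sqrt(13.0473) = 3.6121.
Fr = 3.61 / 3.6121 = 0.9994.

0.9994


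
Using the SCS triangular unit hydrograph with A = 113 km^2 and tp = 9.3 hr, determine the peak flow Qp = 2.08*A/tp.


SCS formula: Qp = 2.08 * A / tp.
Qp = 2.08 * 113 / 9.3
   = 235.04 / 9.3
   = 25.27 m^3/s per cm.

25.27


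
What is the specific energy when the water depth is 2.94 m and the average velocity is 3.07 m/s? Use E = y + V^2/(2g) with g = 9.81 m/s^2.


Specific energy E = y + V^2/(2g).
Velocity head = V^2/(2g) = 3.07^2 / (2*9.81) = 9.4249 / 19.62 = 0.4804 m.
E = 2.94 + 0.4804 = 3.4204 m.

3.4204


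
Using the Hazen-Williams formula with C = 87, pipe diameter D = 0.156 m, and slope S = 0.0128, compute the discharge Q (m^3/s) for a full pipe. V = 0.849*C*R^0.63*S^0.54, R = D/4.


For a full circular pipe, R = D/4 = 0.156/4 = 0.039 m.
V = 0.849 * 87 * 0.039^0.63 * 0.0128^0.54
  = 0.849 * 87 * 0.12953 * 0.095037
  = 0.9093 m/s.
Pipe area A = pi*D^2/4 = pi*0.156^2/4 = 0.0191 m^2.
Q = A * V = 0.0191 * 0.9093 = 0.0174 m^3/s.

0.0174


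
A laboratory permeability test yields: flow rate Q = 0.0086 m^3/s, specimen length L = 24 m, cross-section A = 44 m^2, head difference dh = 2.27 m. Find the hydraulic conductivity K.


From K = Q*L / (A*dh):
Numerator: Q*L = 0.0086 * 24 = 0.2064.
Denominator: A*dh = 44 * 2.27 = 99.88.
K = 0.2064 / 99.88 = 0.002066 m/s.

0.002066


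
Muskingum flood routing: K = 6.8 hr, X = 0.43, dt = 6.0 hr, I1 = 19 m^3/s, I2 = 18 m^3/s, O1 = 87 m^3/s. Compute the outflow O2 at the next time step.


Muskingum coefficients:
denom = 2*K*(1-X) + dt = 2*6.8*(1-0.43) + 6.0 = 13.752.
C0 = (dt - 2*K*X)/denom = (6.0 - 2*6.8*0.43)/13.752 = 0.0111.
C1 = (dt + 2*K*X)/denom = (6.0 + 2*6.8*0.43)/13.752 = 0.8615.
C2 = (2*K*(1-X) - dt)/denom = 0.1274.
O2 = C0*I2 + C1*I1 + C2*O1
   = 0.0111*18 + 0.8615*19 + 0.1274*87
   = 27.65 m^3/s.

27.65


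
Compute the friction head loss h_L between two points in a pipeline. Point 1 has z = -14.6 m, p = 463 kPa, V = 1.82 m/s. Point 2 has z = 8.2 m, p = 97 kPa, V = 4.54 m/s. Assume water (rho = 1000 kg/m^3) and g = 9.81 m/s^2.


Total head at each section: H = z + p/(rho*g) + V^2/(2g).
H1 = -14.6 + 463*1000/(1000*9.81) + 1.82^2/(2*9.81)
   = -14.6 + 47.197 + 0.1688
   = 32.766 m.
H2 = 8.2 + 97*1000/(1000*9.81) + 4.54^2/(2*9.81)
   = 8.2 + 9.888 + 1.0505
   = 19.138 m.
h_L = H1 - H2 = 32.766 - 19.138 = 13.627 m.

13.627


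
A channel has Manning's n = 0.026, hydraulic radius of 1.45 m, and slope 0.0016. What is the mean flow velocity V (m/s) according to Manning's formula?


Manning's equation gives V = (1/n) * R^(2/3) * S^(1/2).
First, compute R^(2/3) = 1.45^(2/3) = 1.2811.
Next, S^(1/2) = 0.0016^(1/2) = 0.04.
Then 1/n = 1/0.026 = 38.46.
V = 38.46 * 1.2811 * 0.04 = 1.9709 m/s.

1.9709


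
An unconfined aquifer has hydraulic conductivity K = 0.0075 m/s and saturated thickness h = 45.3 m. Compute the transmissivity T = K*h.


Transmissivity is defined as T = K * h.
T = 0.0075 * 45.3
  = 0.3397 m^2/s.

0.3397


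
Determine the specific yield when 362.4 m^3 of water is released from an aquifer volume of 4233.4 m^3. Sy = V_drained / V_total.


Specific yield Sy = Volume drained / Total volume.
Sy = 362.4 / 4233.4
   = 0.0856.

0.0856


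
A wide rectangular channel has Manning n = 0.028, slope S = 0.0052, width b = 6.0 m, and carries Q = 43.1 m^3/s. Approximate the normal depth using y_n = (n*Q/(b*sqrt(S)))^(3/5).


We use the wide-channel approximation y_n = (n*Q/(b*sqrt(S)))^(3/5).
sqrt(S) = sqrt(0.0052) = 0.072111.
Numerator: n*Q = 0.028 * 43.1 = 1.2068.
Denominator: b*sqrt(S) = 6.0 * 0.072111 = 0.432666.
arg = 2.7892.
y_n = 2.7892^(3/5) = 1.8505 m.

1.8505


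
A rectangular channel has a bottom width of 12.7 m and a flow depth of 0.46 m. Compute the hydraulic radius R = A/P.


For a rectangular section:
Flow area A = b * y = 12.7 * 0.46 = 5.84 m^2.
Wetted perimeter P = b + 2y = 12.7 + 2*0.46 = 13.62 m.
Hydraulic radius R = A/P = 5.84 / 13.62 = 0.4289 m.

0.4289


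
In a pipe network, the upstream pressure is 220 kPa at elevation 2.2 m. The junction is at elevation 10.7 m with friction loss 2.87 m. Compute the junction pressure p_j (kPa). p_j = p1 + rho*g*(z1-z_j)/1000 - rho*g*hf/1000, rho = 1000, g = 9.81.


Junction pressure: p_j = p1 + rho*g*(z1 - z_j)/1000 - rho*g*hf/1000.
Elevation term = 1000*9.81*(2.2 - 10.7)/1000 = -83.385 kPa.
Friction term = 1000*9.81*2.87/1000 = 28.155 kPa.
p_j = 220 + -83.385 - 28.155 = 108.46 kPa.

108.46


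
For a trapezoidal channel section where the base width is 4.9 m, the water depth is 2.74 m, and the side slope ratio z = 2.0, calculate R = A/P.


For a trapezoidal section with side slope z:
A = (b + z*y)*y = (4.9 + 2.0*2.74)*2.74 = 28.441 m^2.
P = b + 2*y*sqrt(1 + z^2) = 4.9 + 2*2.74*sqrt(1 + 2.0^2) = 17.154 m.
R = A/P = 28.441 / 17.154 = 1.658 m.

1.658


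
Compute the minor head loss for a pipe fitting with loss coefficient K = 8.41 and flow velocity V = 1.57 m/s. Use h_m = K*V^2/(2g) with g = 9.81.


Minor loss formula: h_m = K * V^2/(2g).
V^2 = 1.57^2 = 2.4649.
V^2/(2g) = 2.4649 / 19.62 = 0.1256 m.
h_m = 8.41 * 0.1256 = 1.0566 m.

1.0566


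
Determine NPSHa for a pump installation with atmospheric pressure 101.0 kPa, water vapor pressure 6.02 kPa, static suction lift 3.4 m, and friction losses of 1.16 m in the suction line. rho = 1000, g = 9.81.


NPSHa = p_atm/(rho*g) - z_s - hf_s - p_vap/(rho*g).
p_atm/(rho*g) = 101.0*1000 / (1000*9.81) = 10.296 m.
p_vap/(rho*g) = 6.02*1000 / (1000*9.81) = 0.614 m.
NPSHa = 10.296 - 3.4 - 1.16 - 0.614
      = 5.12 m.

5.12


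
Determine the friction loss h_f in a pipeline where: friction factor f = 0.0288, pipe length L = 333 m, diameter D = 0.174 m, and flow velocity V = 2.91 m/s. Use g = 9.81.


Darcy-Weisbach equation: h_f = f * (L/D) * V^2/(2g).
f * L/D = 0.0288 * 333/0.174 = 55.1172.
V^2/(2g) = 2.91^2 / (2*9.81) = 8.4681 / 19.62 = 0.4316 m.
h_f = 55.1172 * 0.4316 = 23.789 m.

23.789


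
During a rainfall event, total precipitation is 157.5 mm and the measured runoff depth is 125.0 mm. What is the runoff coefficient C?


The runoff coefficient C = runoff depth / rainfall depth.
C = 125.0 / 157.5
  = 0.7937.

0.7937


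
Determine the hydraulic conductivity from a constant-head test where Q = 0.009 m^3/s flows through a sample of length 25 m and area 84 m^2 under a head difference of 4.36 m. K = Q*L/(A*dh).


From K = Q*L / (A*dh):
Numerator: Q*L = 0.009 * 25 = 0.225.
Denominator: A*dh = 84 * 4.36 = 366.24.
K = 0.225 / 366.24 = 0.000614 m/s.

0.000614


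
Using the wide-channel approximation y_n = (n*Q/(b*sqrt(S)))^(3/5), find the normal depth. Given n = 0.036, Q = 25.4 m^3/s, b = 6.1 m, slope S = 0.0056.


We use the wide-channel approximation y_n = (n*Q/(b*sqrt(S)))^(3/5).
sqrt(S) = sqrt(0.0056) = 0.074833.
Numerator: n*Q = 0.036 * 25.4 = 0.9144.
Denominator: b*sqrt(S) = 6.1 * 0.074833 = 0.456481.
arg = 2.0031.
y_n = 2.0031^(3/5) = 1.5171 m.

1.5171


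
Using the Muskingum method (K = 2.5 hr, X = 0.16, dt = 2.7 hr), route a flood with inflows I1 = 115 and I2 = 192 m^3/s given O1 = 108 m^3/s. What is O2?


Muskingum coefficients:
denom = 2*K*(1-X) + dt = 2*2.5*(1-0.16) + 2.7 = 6.9.
C0 = (dt - 2*K*X)/denom = (2.7 - 2*2.5*0.16)/6.9 = 0.2754.
C1 = (dt + 2*K*X)/denom = (2.7 + 2*2.5*0.16)/6.9 = 0.5072.
C2 = (2*K*(1-X) - dt)/denom = 0.2174.
O2 = C0*I2 + C1*I1 + C2*O1
   = 0.2754*192 + 0.5072*115 + 0.2174*108
   = 134.68 m^3/s.

134.68


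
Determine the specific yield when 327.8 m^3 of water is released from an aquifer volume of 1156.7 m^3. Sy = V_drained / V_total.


Specific yield Sy = Volume drained / Total volume.
Sy = 327.8 / 1156.7
   = 0.2834.

0.2834


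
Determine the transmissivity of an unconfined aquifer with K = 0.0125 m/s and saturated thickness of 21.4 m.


Transmissivity is defined as T = K * h.
T = 0.0125 * 21.4
  = 0.2675 m^2/s.

0.2675


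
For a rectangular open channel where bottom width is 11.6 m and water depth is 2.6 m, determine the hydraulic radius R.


For a rectangular section:
Flow area A = b * y = 11.6 * 2.6 = 30.16 m^2.
Wetted perimeter P = b + 2y = 11.6 + 2*2.6 = 16.8 m.
Hydraulic radius R = A/P = 30.16 / 16.8 = 1.7952 m.

1.7952


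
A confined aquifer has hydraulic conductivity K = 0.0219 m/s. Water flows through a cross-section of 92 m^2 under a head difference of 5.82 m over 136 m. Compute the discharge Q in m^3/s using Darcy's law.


Darcy's law: Q = K * A * i, where i = dh/L.
Hydraulic gradient i = 5.82 / 136 = 0.042794.
Q = 0.0219 * 92 * 0.042794
  = 0.0862 m^3/s.

0.0862


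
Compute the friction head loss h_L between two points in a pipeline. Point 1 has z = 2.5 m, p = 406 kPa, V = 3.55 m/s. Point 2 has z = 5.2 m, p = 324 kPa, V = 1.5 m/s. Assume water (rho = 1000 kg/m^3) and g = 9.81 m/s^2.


Total head at each section: H = z + p/(rho*g) + V^2/(2g).
H1 = 2.5 + 406*1000/(1000*9.81) + 3.55^2/(2*9.81)
   = 2.5 + 41.386 + 0.6423
   = 44.529 m.
H2 = 5.2 + 324*1000/(1000*9.81) + 1.5^2/(2*9.81)
   = 5.2 + 33.028 + 0.1147
   = 38.342 m.
h_L = H1 - H2 = 44.529 - 38.342 = 6.186 m.

6.186


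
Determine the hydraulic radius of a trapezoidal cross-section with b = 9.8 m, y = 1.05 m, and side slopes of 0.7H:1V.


For a trapezoidal section with side slope z:
A = (b + z*y)*y = (9.8 + 0.7*1.05)*1.05 = 11.062 m^2.
P = b + 2*y*sqrt(1 + z^2) = 9.8 + 2*1.05*sqrt(1 + 0.7^2) = 12.363 m.
R = A/P = 11.062 / 12.363 = 0.8947 m.

0.8947


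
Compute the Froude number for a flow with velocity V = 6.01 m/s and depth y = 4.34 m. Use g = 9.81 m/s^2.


The Froude number is defined as Fr = V / sqrt(g*y).
g*y = 9.81 * 4.34 = 42.5754.
sqrt(g*y) = sqrt(42.5754) = 6.525.
Fr = 6.01 / 6.525 = 0.9211.

0.9211


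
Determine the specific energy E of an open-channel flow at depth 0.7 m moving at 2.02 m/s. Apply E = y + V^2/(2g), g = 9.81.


Specific energy E = y + V^2/(2g).
Velocity head = V^2/(2g) = 2.02^2 / (2*9.81) = 4.0804 / 19.62 = 0.208 m.
E = 0.7 + 0.208 = 0.908 m.

0.908


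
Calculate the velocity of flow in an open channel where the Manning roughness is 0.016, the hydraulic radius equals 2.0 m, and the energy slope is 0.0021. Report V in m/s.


Manning's equation gives V = (1/n) * R^(2/3) * S^(1/2).
First, compute R^(2/3) = 2.0^(2/3) = 1.5874.
Next, S^(1/2) = 0.0021^(1/2) = 0.045826.
Then 1/n = 1/0.016 = 62.5.
V = 62.5 * 1.5874 * 0.045826 = 4.5465 m/s.

4.5465


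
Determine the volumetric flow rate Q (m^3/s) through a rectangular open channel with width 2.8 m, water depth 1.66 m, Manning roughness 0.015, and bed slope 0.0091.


For a rectangular channel, the cross-sectional area A = b * y = 2.8 * 1.66 = 4.65 m^2.
The wetted perimeter P = b + 2y = 2.8 + 2*1.66 = 6.12 m.
Hydraulic radius R = A/P = 4.65/6.12 = 0.7595 m.
Velocity V = (1/n)*R^(2/3)*S^(1/2) = (1/0.015)*0.7595^(2/3)*0.0091^(1/2) = 5.2939 m/s.
Discharge Q = A * V = 4.65 * 5.2939 = 24.606 m^3/s.

24.606


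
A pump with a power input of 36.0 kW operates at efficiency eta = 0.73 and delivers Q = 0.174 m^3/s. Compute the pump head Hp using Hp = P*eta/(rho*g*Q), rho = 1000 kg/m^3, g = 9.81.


Pump head formula: Hp = P * eta / (rho * g * Q).
Numerator: P * eta = 36.0 * 1000 * 0.73 = 26280.0 W.
Denominator: rho * g * Q = 1000 * 9.81 * 0.174 = 1706.94.
Hp = 26280.0 / 1706.94 = 15.4 m.

15.4


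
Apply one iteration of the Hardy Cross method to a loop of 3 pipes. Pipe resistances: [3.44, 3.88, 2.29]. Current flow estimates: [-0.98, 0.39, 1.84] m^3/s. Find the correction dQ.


Numerator terms (r*Q*|Q|): 3.44*-0.98*|-0.98| = -3.3038; 3.88*0.39*|0.39| = 0.5901; 2.29*1.84*|1.84| = 7.753.
Sum of numerator = 5.0394.
Denominator terms (r*|Q|): 3.44*|-0.98| = 3.3712; 3.88*|0.39| = 1.5132; 2.29*|1.84| = 4.2136.
2 * sum of denominator = 2 * 9.098 = 18.196.
dQ = -5.0394 / 18.196 = -0.277 m^3/s.

-0.277


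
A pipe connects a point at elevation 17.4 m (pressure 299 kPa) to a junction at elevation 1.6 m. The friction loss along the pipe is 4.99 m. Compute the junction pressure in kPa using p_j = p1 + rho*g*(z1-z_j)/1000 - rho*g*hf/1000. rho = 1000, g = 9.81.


Junction pressure: p_j = p1 + rho*g*(z1 - z_j)/1000 - rho*g*hf/1000.
Elevation term = 1000*9.81*(17.4 - 1.6)/1000 = 154.998 kPa.
Friction term = 1000*9.81*4.99/1000 = 48.952 kPa.
p_j = 299 + 154.998 - 48.952 = 405.05 kPa.

405.05


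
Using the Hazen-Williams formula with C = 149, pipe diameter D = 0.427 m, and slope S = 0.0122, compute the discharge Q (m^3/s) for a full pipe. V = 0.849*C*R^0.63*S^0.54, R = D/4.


For a full circular pipe, R = D/4 = 0.427/4 = 0.1067 m.
V = 0.849 * 149 * 0.1067^0.63 * 0.0122^0.54
  = 0.849 * 149 * 0.244271 * 0.092605
  = 2.8615 m/s.
Pipe area A = pi*D^2/4 = pi*0.427^2/4 = 0.1432 m^2.
Q = A * V = 0.1432 * 2.8615 = 0.4098 m^3/s.

0.4098


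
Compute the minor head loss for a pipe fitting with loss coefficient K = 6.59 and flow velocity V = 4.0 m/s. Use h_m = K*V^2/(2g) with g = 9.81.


Minor loss formula: h_m = K * V^2/(2g).
V^2 = 4.0^2 = 16.0.
V^2/(2g) = 16.0 / 19.62 = 0.8155 m.
h_m = 6.59 * 0.8155 = 5.3741 m.

5.3741


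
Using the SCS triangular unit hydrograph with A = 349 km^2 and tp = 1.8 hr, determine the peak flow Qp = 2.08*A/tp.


SCS formula: Qp = 2.08 * A / tp.
Qp = 2.08 * 349 / 1.8
   = 725.92 / 1.8
   = 403.29 m^3/s per cm.

403.29


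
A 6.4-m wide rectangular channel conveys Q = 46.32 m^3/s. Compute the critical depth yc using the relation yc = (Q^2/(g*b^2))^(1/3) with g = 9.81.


Using yc = (Q^2 / (g * b^2))^(1/3):
Q^2 = 46.32^2 = 2145.54.
g * b^2 = 9.81 * 6.4^2 = 9.81 * 40.96 = 401.82.
Q^2 / (g*b^2) = 2145.54 / 401.82 = 5.3396.
yc = 5.3396^(1/3) = 1.7478 m.

1.7478


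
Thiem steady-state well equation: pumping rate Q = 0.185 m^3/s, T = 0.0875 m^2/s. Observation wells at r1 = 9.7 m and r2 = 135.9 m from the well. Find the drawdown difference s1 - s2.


Thiem equation: s1 - s2 = Q/(2*pi*T) * ln(r2/r1).
ln(r2/r1) = ln(135.9/9.7) = 2.6398.
Q/(2*pi*T) = 0.185 / (2*pi*0.0875) = 0.185 / 0.5498 = 0.3365.
s1 - s2 = 0.3365 * 2.6398 = 0.8883 m.

0.8883


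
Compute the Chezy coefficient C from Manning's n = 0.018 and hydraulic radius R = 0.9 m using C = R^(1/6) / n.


The Chezy coefficient relates to Manning's n through C = R^(1/6) / n.
R^(1/6) = 0.9^(1/6) = 0.982593.
C = 0.982593 / 0.018 = 54.59 m^(1/2)/s.

54.59


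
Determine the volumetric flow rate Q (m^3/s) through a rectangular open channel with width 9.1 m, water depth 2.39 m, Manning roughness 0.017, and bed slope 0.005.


For a rectangular channel, the cross-sectional area A = b * y = 9.1 * 2.39 = 21.75 m^2.
The wetted perimeter P = b + 2y = 9.1 + 2*2.39 = 13.88 m.
Hydraulic radius R = A/P = 21.75/13.88 = 1.5669 m.
Velocity V = (1/n)*R^(2/3)*S^(1/2) = (1/0.017)*1.5669^(2/3)*0.005^(1/2) = 5.6114 m/s.
Discharge Q = A * V = 21.75 * 5.6114 = 122.042 m^3/s.

122.042


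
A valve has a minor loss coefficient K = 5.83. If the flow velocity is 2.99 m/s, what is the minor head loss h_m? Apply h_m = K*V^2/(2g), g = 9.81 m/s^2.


Minor loss formula: h_m = K * V^2/(2g).
V^2 = 2.99^2 = 8.9401.
V^2/(2g) = 8.9401 / 19.62 = 0.4557 m.
h_m = 5.83 * 0.4557 = 2.6565 m.

2.6565


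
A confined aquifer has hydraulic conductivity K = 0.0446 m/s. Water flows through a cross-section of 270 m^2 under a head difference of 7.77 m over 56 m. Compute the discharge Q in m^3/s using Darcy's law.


Darcy's law: Q = K * A * i, where i = dh/L.
Hydraulic gradient i = 7.77 / 56 = 0.13875.
Q = 0.0446 * 270 * 0.13875
  = 1.6708 m^3/s.

1.6708


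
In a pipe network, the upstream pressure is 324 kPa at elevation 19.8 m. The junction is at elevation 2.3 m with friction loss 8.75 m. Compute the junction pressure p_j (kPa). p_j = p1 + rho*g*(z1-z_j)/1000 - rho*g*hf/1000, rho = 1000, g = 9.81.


Junction pressure: p_j = p1 + rho*g*(z1 - z_j)/1000 - rho*g*hf/1000.
Elevation term = 1000*9.81*(19.8 - 2.3)/1000 = 171.675 kPa.
Friction term = 1000*9.81*8.75/1000 = 85.838 kPa.
p_j = 324 + 171.675 - 85.838 = 409.84 kPa.

409.84


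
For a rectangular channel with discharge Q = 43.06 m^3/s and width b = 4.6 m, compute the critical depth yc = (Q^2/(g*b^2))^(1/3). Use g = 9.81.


Using yc = (Q^2 / (g * b^2))^(1/3):
Q^2 = 43.06^2 = 1854.16.
g * b^2 = 9.81 * 4.6^2 = 9.81 * 21.16 = 207.58.
Q^2 / (g*b^2) = 1854.16 / 207.58 = 8.9323.
yc = 8.9323^(1/3) = 2.0749 m.

2.0749


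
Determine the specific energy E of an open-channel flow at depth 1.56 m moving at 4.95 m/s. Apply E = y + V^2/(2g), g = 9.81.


Specific energy E = y + V^2/(2g).
Velocity head = V^2/(2g) = 4.95^2 / (2*9.81) = 24.5025 / 19.62 = 1.2489 m.
E = 1.56 + 1.2489 = 2.8089 m.

2.8089


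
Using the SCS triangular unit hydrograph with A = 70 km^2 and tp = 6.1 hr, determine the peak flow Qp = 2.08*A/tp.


SCS formula: Qp = 2.08 * A / tp.
Qp = 2.08 * 70 / 6.1
   = 145.6 / 6.1
   = 23.87 m^3/s per cm.

23.87


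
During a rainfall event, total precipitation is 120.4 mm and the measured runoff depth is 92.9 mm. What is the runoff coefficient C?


The runoff coefficient C = runoff depth / rainfall depth.
C = 92.9 / 120.4
  = 0.7716.

0.7716


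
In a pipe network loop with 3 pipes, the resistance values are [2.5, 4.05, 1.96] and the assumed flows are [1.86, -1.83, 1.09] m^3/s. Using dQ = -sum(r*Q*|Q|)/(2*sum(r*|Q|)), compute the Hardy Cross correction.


Numerator terms (r*Q*|Q|): 2.5*1.86*|1.86| = 8.649; 4.05*-1.83*|-1.83| = -13.563; 1.96*1.09*|1.09| = 2.3287.
Sum of numerator = -2.5854.
Denominator terms (r*|Q|): 2.5*|1.86| = 4.65; 4.05*|-1.83| = 7.4115; 1.96*|1.09| = 2.1364.
2 * sum of denominator = 2 * 14.1979 = 28.3958.
dQ = --2.5854 / 28.3958 = 0.091 m^3/s.

0.091


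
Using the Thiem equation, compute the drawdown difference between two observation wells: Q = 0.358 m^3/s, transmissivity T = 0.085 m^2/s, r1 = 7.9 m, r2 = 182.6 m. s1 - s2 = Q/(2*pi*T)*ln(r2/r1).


Thiem equation: s1 - s2 = Q/(2*pi*T) * ln(r2/r1).
ln(r2/r1) = ln(182.6/7.9) = 3.1404.
Q/(2*pi*T) = 0.358 / (2*pi*0.085) = 0.358 / 0.5341 = 0.6703.
s1 - s2 = 0.6703 * 3.1404 = 2.1051 m.

2.1051
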